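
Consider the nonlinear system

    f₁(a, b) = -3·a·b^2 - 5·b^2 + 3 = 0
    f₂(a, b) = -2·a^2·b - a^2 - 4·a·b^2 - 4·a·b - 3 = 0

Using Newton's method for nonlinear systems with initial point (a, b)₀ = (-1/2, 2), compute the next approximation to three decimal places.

At (-1/2, 2): F = (-11.000, 7.750).
Jacobian J = [[-3·b^2, -6·a·b - 10·b], [-4·a·b - 2·a - 4·b^2 - 4·b, -2·a^2 - 8·a·b - 4·a]].
At the point, J = [[-12.000, -14.000], [-19.000, 9.500]] (det J = -380.000).
Solving J·Δ = −F gives Δ = (0.011, -0.795).
Then the next iterate is (a, b)₁ = (-0.489, 1.205).

(-0.489, 1.205)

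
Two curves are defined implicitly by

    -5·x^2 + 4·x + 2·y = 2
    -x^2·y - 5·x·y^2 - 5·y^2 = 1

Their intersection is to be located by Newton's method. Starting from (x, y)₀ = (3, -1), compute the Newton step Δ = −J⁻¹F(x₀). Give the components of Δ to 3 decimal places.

At (3, -1): F = (-37.000, -12.000).
Jacobian J = [[-10·x + 4, 2], [-2·x·y - 5·y^2, -x^2 - 10·x·y - 10·y]].
At the point, J = [[-26.000, 2.000], [1.000, 31.000]] (det J = -808.000).
Solving J·Δ = −F gives Δ = (-1.390, 0.432).

(-1.390, 0.432)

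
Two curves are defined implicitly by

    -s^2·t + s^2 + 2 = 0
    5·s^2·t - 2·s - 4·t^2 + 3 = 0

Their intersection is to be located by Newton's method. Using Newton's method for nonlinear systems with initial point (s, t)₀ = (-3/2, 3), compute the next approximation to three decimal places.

(-1.279, 2.479)

At (-3/2, 3): F = (-2.500, 3.750).
Jacobian J = [[-2·s·t + 2·s, -s^2], [10·s·t - 2, 5·s^2 - 8·t]].
At the point, J = [[6.000, -2.250], [-47.000, -12.750]] (det J = -182.250).
Solving J·Δ = −F gives Δ = (0.221, -0.521).
Then the next iterate is (s, t)₁ = (-1.279, 2.479).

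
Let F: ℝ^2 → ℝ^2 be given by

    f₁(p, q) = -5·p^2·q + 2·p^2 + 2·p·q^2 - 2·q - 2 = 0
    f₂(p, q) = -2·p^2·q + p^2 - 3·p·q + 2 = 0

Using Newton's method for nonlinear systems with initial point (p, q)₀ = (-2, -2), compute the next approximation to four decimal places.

(-4.0000, 17.0000)

At (-2, -2): F = (34.0000, 10.0000).
Jacobian J = [[-10·p·q + 4·p + 2·q^2, -5·p^2 + 4·p·q - 2], [-4·p·q + 2·p - 3·q, -2·p^2 - 3·p]].
At the point, J = [[-40.0000, -6.0000], [-14.0000, -2.0000]] (det J = -4.0000).
Solving J·Δ = −F gives Δ = (-2.0000, 19.0000).
Then the next iterate is (p, q)₁ = (-4.0000, 17.0000).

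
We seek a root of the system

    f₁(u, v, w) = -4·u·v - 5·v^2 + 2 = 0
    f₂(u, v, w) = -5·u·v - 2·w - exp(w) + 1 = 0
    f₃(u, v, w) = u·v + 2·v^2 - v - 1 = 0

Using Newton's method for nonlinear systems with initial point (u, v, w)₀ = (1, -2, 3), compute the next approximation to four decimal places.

(0.0000, -0.8750, 1.6095)

At (1, -2, 3): F = (-10.0000, -15.085537, 7.0000).
Jacobian J = [[-4·v, -4·u - 10·v, 0], [-5·v, -5·u, -exp(w) - 2], [v, u + 4·v - 1, 0]].
At the point, J = [[8.0000, 16.0000, 0.0000], [10.0000, -5.0000, -22.085537], [-2.0000, -8.0000, 0.0000]] (det J = -706.737182).
Solving J·Δ = −F gives Δ = (-1.0000, 1.1250, -1.3905).
Then the next iterate is (u, v, w)₁ = (0.0000, -0.8750, 1.6095).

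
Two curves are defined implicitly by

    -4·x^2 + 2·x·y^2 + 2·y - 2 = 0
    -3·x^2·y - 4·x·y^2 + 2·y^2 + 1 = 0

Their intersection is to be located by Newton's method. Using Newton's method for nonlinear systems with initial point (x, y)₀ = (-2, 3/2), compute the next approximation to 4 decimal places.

At (-2, 3/2): F = (-24.0000, 5.5000).
Jacobian J = [[-8·x + 2·y^2, 4·x·y + 2], [-6·x·y - 4·y^2, -3·x^2 - 8·x·y + 4·y]].
At the point, J = [[20.5000, -10.0000], [9.0000, 18.0000]] (det J = 459.0000).
Solving J·Δ = −F gives Δ = (0.8214, -0.7162).
Then the next iterate is (x, y)₁ = (-1.1786, 0.7838).

(-1.1786, 0.7838)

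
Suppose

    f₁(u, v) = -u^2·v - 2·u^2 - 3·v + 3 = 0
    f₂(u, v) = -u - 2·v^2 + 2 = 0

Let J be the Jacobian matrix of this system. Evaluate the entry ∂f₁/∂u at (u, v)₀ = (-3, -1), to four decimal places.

∂f₁/∂u = -2·u·v - 4·u.
At (-3, -1) this is 6.0000.

6.0000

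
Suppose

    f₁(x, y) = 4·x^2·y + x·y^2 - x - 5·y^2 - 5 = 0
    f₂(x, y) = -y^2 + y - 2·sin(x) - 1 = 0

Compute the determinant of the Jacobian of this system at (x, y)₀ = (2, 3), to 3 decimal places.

-278.335

J = [[8·x·y + y^2 - 1, 4·x^2 + 2·x·y - 10·y], [-2·cos(x), -2·y + 1]].
At the point, J = [[56.000, -2.000], [0.83229, -5.000]].
det J = -278.335.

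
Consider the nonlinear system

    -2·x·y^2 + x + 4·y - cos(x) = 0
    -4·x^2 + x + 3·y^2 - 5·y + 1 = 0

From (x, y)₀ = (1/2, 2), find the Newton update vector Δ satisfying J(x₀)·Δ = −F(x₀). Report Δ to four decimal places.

At (1/2, 2): F = (3.622417, 2.5000).
Jacobian J = [[-2·y^2 + sin(x) + 1, -4·x·y + 4], [-8·x + 1, 6·y - 5]].
At the point, J = [[-6.520574, 0.0000], [-3.0000, 7.0000]] (det J = -45.644021).
Solving J·Δ = −F gives Δ = (0.5555, -0.1191).

(0.5555, -0.1191)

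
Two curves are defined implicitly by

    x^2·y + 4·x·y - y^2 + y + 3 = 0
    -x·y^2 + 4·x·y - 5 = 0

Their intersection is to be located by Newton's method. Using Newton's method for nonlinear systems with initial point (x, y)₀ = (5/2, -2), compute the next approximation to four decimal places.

(2.8214, -0.0571)

At (5/2, -2): F = (-35.5000, -35.0000).
Jacobian J = [[2·x·y + 4·y, x^2 + 4·x - 2·y + 1], [-y^2 + 4·y, -2·x·y + 4·x]].
At the point, J = [[-18.0000, 21.2500], [-12.0000, 20.0000]] (det J = -105.0000).
Solving J·Δ = −F gives Δ = (0.3214, 1.9429).
Then the next iterate is (x, y)₁ = (2.8214, -0.0571).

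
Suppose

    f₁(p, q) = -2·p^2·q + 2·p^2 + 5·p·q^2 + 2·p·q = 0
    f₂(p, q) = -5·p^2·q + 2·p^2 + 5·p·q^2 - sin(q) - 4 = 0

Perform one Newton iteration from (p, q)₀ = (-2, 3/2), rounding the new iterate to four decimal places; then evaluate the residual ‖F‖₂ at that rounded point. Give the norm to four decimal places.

At (-2, 3/2): F = (-32.5000, -49.497495).
Jacobian J = [[-4·p·q + 4·p + 5·q^2 + 2·q, -2·p^2 + 10·p·q + 2·p], [-10·p·q + 4·p + 5·q^2, -5·p^2 + 10·p·q - cos(q)]].
At the point, J = [[18.2500, -42.0000], [33.2500, -50.070737]] (det J = 482.709046).
Solving J·Δ = −F gives Δ = (0.9355, -0.3673).
Then the next iterate is (p, q)₁ = (-1.0645, 1.1327).
Re-evaluating at (-1.0645, 1.1327): F = (-9.541076, -15.885710), so ‖F‖₂ = 18.5307.

18.5307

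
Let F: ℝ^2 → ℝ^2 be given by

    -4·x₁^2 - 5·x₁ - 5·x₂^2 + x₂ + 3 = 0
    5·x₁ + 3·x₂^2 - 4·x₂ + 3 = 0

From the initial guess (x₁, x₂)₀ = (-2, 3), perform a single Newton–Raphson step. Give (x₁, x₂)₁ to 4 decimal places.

(-0.6689, 1.9532)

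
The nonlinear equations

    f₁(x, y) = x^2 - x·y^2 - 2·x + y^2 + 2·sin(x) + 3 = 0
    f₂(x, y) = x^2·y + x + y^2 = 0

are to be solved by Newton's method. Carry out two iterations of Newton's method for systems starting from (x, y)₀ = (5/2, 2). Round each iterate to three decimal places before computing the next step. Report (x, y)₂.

(0.089, 1.608)

At (5/2, 2): F = (-0.55306, 19.000).
Jacobian J = [[2·x - y^2 + 2·cos(x) - 2, -2·x·y + 2·y], [2·x·y + 1, x^2 + 2·y]].
At the point, J = [[-2.60229, -6.000], [11.000, 10.250]] (det J = 39.32656).
Solving J·Δ = −F gives Δ = (-2.755, 1.103).
Then the next iterate is (x, y)₁ = (-0.255, 3.103).
Round to (-0.255, 3.103) and repeat: F = (15.15444, 9.57538), J = [[-10.20328, 7.78853], [-0.58253, 6.27103]].
Δ = (0.344, -1.495), so (x, y)₂ = (0.089, 1.608).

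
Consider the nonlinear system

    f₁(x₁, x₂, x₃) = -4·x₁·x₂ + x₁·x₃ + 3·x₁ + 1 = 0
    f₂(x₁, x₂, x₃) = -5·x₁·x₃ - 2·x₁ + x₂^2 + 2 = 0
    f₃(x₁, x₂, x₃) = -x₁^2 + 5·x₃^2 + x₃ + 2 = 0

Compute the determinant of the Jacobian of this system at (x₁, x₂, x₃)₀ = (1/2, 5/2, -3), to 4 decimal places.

J = [[-4·x₂ + x₃ + 3, -4·x₁, x₁], [-5·x₃ - 2, 2·x₂, -5·x₁], [-2·x₁, 0, 10·x₃ + 1]].
At the point, J = [[-10.0000, -2.0000, 0.5000], [13.0000, 5.0000, -2.5000], [-1.0000, 0.0000, -29.0000]].
det J = 693.5000.

693.5000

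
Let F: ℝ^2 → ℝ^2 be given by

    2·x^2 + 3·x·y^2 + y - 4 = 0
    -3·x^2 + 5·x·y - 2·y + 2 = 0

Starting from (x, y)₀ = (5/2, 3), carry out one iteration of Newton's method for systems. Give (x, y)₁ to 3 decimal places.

At (5/2, 3): F = (79.000, 14.750).
Jacobian J = [[4·x + 3·y^2, 6·x·y + 1], [-6·x + 5·y, 5·x - 2]].
At the point, J = [[37.000, 46.000], [0.000, 10.500]] (det J = 388.500).
Solving J·Δ = −F gives Δ = (-0.389, -1.405).
Then the next iterate is (x, y)₁ = (2.111, 1.595).

(2.111, 1.595)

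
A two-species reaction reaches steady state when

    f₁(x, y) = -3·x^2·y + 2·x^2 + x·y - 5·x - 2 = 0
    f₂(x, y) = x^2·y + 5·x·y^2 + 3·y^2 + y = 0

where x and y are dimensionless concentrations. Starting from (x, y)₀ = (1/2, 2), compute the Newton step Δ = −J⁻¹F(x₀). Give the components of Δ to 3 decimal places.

At (1/2, 2): F = (-4.500, 24.500).
Jacobian J = [[-6·x·y + 4·x + y - 5, -3·x^2 + x], [2·x·y + 5·y^2, x^2 + 10·x·y + 6·y + 1]].
At the point, J = [[-7.000, -0.250], [22.000, 23.250]] (det J = -157.250).
Solving J·Δ = −F gives Δ = (-0.626, -0.461).

(-0.626, -0.461)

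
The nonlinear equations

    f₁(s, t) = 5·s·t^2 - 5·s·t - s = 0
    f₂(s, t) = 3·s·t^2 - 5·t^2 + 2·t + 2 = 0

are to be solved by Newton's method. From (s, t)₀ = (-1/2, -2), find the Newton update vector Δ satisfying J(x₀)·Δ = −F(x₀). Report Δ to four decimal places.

At (-1/2, -2): F = (-14.5000, -28.0000).
Jacobian J = [[5·t^2 - 5·t - 1, 10·s·t - 5·s], [3·t^2, 6·s·t - 10·t + 2]].
At the point, J = [[29.0000, 12.5000], [12.0000, 28.0000]] (det J = 662.0000).
Solving J·Δ = −F gives Δ = (0.0846, 0.9637).

(0.0846, 0.9637)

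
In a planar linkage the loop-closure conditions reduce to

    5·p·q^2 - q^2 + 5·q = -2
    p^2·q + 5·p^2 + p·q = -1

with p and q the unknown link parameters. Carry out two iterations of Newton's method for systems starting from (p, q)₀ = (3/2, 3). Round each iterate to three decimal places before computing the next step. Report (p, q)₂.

At (3/2, 3): F = (75.500, 23.500).
Jacobian J = [[5·q^2, 10·p·q - 2·q + 5], [2·p·q + 10·p + q, p^2 + p]].
At the point, J = [[45.000, 44.000], [27.000, 3.750]] (det J = -1019.250).
Solving J·Δ = −F gives Δ = (-0.737, -0.962).
Then the next iterate is (p, q)₁ = (0.763, 2.038).
Round to (0.763, 2.038) and repeat: F = (23.88194, 6.65230), J = [[20.76722, 16.47394], [12.77799, 1.34517]].
Δ = (-0.424, -0.915), so (p, q)₂ = (0.339, 1.123).

(0.339, 1.123)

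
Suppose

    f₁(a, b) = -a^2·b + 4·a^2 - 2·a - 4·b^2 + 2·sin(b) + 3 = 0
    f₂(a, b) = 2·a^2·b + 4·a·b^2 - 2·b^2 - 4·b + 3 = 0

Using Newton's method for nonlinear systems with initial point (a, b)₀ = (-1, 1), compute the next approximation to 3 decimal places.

(0.064, 0.643)

At (-1, 1): F = (5.68294, -5.000).
Jacobian J = [[-2·a·b + 8·a - 2, -a^2 - 8·b + 2·cos(b)], [4·a·b + 4·b^2, 2·a^2 + 8·a·b - 4·b - 4]].
At the point, J = [[-8.000, -7.91940], [0.000, -14.000]] (det J = 112.000).
Solving J·Δ = −F gives Δ = (1.064, -0.357).
Then the next iterate is (a, b)₁ = (0.064, 0.643).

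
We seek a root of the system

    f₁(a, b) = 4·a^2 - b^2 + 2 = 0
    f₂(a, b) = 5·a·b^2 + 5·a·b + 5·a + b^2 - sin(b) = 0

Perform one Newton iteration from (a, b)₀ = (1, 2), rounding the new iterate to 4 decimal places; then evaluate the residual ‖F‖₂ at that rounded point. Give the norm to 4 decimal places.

At (1, 2): F = (2.0000, 38.090703).
Jacobian J = [[8·a, -2·b], [5·b^2 + 5·b + 5, 10·a·b + 5·a + 2·b - cos(b)]].
At the point, J = [[8.0000, -4.0000], [35.0000, 29.416147]] (det J = 375.329175).
Solving J·Δ = −F gives Δ = (-0.5627, -0.6254).
Then the next iterate is (a, b)₁ = (0.4373, 1.3746).
Re-evaluating at (0.4373, 1.3746): F = (0.8754, 10.232220), so ‖F‖₂ = 10.2696.

10.2696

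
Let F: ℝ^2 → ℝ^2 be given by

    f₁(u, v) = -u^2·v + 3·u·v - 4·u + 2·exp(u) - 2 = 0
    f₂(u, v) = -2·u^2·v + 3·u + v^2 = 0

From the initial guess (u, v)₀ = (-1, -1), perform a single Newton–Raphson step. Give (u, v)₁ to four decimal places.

At (-1, -1): F = (6.735759, 0.0000).
Jacobian J = [[-2·u·v + 3·v + 2·exp(u) - 4, -u^2 + 3·u], [-4·u·v + 3, -2·u^2 + 2·v]].
At the point, J = [[-8.264241, -4.0000], [-1.0000, -4.0000]] (det J = 29.056964).
Solving J·Δ = −F gives Δ = (0.9272, -0.2318).
Then the next iterate is (u, v)₁ = (-0.0728, -1.2318).

(-0.0728, -1.2318)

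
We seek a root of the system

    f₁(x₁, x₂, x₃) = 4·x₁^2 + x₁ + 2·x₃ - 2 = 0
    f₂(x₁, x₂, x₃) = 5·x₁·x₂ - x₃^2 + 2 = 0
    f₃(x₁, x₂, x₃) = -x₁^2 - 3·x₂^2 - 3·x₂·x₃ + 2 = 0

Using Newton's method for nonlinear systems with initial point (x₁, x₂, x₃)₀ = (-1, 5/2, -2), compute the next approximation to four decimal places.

At (-1, 5/2, -2): F = (-3.0000, -14.5000, -2.7500).
Jacobian J = [[8·x₁ + 1, 0, 2], [5·x₂, 5·x₁, -2·x₃], [-2·x₁, -6·x₂ - 3·x₃, -3·x₂]].
At the point, J = [[-7.0000, 0.0000, 2.0000], [12.5000, -5.0000, 4.0000], [2.0000, -9.0000, -7.5000]] (det J = -719.5000).
Solving J·Δ = −F gives Δ = (0.0181, -1.6042, 1.5632).
Then the next iterate is (x₁, x₂, x₃)₁ = (-0.9819, 0.8958, -0.4368).

(-0.9819, 0.8958, -0.4368)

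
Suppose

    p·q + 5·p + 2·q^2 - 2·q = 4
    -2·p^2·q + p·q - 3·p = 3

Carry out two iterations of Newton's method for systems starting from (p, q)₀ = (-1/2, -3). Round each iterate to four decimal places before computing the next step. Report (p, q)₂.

At (-1/2, -3): F = (19.0000, 1.5000).
Jacobian J = [[q + 5, p + 4·q - 2], [-4·p·q + q - 3, -2·p^2 + p]].
At the point, J = [[2.0000, -14.5000], [-12.0000, -1.0000]] (det J = -176.0000).
Solving J·Δ = −F gives Δ = (0.0156, 1.3125).
Then the next iterate is (p, q)₁ = (-0.4844, -1.6875).
Round to (-0.4844, -1.6875) and repeat: F = (3.465737, 0.062546), J = [[3.3125, -9.2344], [-7.9572, -0.953687]].
Δ = (-0.0356, 0.3625), so (p, q)₂ = (-0.5200, -1.3250).

(-0.5200, -1.3250)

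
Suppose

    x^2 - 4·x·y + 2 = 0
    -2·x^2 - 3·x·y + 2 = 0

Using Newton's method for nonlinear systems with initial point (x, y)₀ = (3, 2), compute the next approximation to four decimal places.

(1.5303, 1.1616)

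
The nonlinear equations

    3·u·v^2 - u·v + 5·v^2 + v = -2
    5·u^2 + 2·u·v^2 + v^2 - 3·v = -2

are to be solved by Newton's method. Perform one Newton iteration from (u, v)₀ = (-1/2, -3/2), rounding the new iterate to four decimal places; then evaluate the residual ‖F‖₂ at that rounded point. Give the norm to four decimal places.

10.7617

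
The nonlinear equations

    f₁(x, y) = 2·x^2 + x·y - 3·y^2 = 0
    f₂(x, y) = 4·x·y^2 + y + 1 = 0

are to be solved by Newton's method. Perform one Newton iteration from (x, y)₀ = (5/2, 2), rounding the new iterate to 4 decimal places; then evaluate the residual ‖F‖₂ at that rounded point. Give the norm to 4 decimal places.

13.2067

At (5/2, 2): F = (5.5000, 43.0000).
Jacobian J = [[4·x + y, x - 6·y], [4·y^2, 8·x·y + 1]].
At the point, J = [[12.0000, -9.5000], [16.0000, 41.0000]] (det J = 644.0000).
Solving J·Δ = −F gives Δ = (-0.9845, -0.6646).
Then the next iterate is (x, y)₁ = (1.5155, 1.3354).
Re-evaluating at (1.5155, 1.3354): F = (1.267400, 13.145723), so ‖F‖₂ = 13.2067.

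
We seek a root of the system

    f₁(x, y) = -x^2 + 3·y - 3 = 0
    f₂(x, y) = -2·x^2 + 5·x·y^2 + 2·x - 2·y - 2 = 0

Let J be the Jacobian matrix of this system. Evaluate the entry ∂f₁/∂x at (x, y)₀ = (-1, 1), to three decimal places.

∂f₁/∂x = -2·x.
At (-1, 1) this is 2.000.

2.000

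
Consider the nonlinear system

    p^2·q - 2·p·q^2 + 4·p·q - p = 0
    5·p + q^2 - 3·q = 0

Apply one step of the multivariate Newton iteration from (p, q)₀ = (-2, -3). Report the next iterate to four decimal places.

At (-2, -3): F = (50.0000, 8.0000).
Jacobian J = [[2·p·q - 2·q^2 + 4·q - 1, p^2 - 4·p·q + 4·p], [5, 2·q - 3]].
At the point, J = [[-19.0000, -28.0000], [5.0000, -9.0000]] (det J = 311.0000).
Solving J·Δ = −F gives Δ = (0.7267, 1.2926).
Then the next iterate is (p, q)₁ = (-1.2733, -1.7074).

(-1.2733, -1.7074)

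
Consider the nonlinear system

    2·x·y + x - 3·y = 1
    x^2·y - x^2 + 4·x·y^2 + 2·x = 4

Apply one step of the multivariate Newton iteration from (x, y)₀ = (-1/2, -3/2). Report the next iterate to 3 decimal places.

(-0.202, -0.524)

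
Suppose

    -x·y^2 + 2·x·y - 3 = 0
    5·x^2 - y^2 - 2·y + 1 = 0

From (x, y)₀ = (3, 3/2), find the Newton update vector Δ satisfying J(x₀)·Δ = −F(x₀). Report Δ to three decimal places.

(-1.461, -0.615)

At (3, 3/2): F = (-0.750, 40.750).
Jacobian J = [[-y^2 + 2·y, -2·x·y + 2·x], [10·x, -2·y - 2]].
At the point, J = [[0.750, -3.000], [30.000, -5.000]] (det J = 86.250).
Solving J·Δ = −F gives Δ = (-1.461, -0.615).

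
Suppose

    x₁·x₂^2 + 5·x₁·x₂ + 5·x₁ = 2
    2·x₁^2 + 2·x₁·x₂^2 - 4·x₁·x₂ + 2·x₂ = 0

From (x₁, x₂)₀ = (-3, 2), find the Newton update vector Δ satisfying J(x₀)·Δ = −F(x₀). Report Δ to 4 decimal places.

(2.3035, -0.5642)

At (-3, 2): F = (-59.0000, 22.0000).
Jacobian J = [[x₂^2 + 5·x₂ + 5, 2·x₁·x₂ + 5·x₁], [4·x₁ + 2·x₂^2 - 4·x₂, 4·x₁·x₂ - 4·x₁ + 2]].
At the point, J = [[19.0000, -27.0000], [-12.0000, -10.0000]] (det J = -514.0000).
Solving J·Δ = −F gives Δ = (2.3035, -0.5642).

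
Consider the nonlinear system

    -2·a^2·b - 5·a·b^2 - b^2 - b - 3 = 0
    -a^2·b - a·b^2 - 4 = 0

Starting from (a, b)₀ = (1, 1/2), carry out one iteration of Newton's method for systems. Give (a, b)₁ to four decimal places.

(-5.4737, 2.1711)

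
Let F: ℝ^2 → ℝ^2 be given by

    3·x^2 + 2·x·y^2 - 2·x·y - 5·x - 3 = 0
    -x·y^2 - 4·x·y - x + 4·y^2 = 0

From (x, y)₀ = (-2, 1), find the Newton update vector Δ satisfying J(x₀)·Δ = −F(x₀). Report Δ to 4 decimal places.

At (-2, 1): F = (19.0000, 16.0000).
Jacobian J = [[6·x + 2·y^2 - 2·y - 5, 4·x·y - 2·x], [-y^2 - 4·y - 1, -2·x·y - 4·x + 8·y]].
At the point, J = [[-17.0000, -4.0000], [-6.0000, 20.0000]] (det J = -364.0000).
Solving J·Δ = −F gives Δ = (1.2198, -0.4341).

(1.2198, -0.4341)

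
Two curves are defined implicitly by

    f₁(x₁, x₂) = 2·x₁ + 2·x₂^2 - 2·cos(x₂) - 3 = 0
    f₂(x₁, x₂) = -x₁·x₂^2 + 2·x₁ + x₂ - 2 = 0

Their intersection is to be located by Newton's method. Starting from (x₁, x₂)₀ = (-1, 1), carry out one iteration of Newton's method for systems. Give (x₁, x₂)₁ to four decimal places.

(1.7627, 0.7458)

At (-1, 1): F = (-4.080605, -2.0000).
Jacobian J = [[2, 4·x₂ + 2·sin(x₂)], [-x₂^2 + 2, -2·x₁·x₂ + 1]].
At the point, J = [[2.0000, 5.682942], [1.0000, 3.0000]] (det J = 0.317058).
Solving J·Δ = −F gives Δ = (2.7627, -0.2542).
Then the next iterate is (x₁, x₂)₁ = (1.7627, 0.7458).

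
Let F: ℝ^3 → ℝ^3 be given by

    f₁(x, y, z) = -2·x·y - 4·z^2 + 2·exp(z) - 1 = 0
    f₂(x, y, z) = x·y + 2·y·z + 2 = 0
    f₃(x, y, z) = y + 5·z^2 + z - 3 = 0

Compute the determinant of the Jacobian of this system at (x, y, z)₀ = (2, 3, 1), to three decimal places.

-103.690

J = [[-2·y, -2·x, -8·z + 2·exp(z)], [y, x + 2·z, 2·y], [0, 1, 10·z + 1]].
At the point, J = [[-6.000, -4.000, -2.56344], [3.000, 4.000, 6.000], [0.000, 1.000, 11.000]].
det J = -103.690.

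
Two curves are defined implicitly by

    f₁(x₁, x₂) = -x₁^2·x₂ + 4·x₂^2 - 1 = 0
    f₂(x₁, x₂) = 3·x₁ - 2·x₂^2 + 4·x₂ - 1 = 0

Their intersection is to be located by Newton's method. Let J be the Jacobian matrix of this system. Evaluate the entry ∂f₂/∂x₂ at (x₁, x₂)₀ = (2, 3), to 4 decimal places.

-8.0000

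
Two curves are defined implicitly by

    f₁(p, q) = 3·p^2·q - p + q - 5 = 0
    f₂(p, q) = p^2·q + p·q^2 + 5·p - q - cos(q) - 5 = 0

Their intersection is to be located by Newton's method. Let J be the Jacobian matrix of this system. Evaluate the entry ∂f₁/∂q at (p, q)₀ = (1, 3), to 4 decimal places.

∂f₁/∂q = 3·p^2 + 1.
At (1, 3) this is 4.0000.

4.0000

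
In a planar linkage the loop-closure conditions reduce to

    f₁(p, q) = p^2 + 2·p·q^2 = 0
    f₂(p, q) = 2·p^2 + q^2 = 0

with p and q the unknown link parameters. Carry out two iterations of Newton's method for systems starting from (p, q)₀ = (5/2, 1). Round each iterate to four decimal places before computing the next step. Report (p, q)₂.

At (5/2, 1): F = (11.2500, 13.5000).
Jacobian J = [[2·p + 2·q^2, 4·p·q], [4·p, 2·q]].
At the point, J = [[7.0000, 10.0000], [10.0000, 2.0000]] (det J = -86.0000).
Solving J·Δ = −F gives Δ = (-1.3081, -0.2093).
Then the next iterate is (p, q)₁ = (1.1919, 0.7907).
Round to (1.1919, 0.7907) and repeat: F = (2.910993, 3.466458), J = [[3.634213, 3.769741], [4.7676, 1.5814]].
Δ = (-0.6923, -0.1047), so (p, q)₂ = (0.4996, 0.6860).

(0.4996, 0.6860)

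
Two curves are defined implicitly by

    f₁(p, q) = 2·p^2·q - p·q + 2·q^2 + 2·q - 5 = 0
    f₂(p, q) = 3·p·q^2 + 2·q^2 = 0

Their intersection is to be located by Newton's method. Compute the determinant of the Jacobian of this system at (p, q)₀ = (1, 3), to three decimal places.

-135.000

J = [[4·p·q - q, 2·p^2 - p + 4·q + 2], [3·q^2, 6·p·q + 4·q]].
At the point, J = [[9.000, 15.000], [27.000, 30.000]].
det J = -135.000.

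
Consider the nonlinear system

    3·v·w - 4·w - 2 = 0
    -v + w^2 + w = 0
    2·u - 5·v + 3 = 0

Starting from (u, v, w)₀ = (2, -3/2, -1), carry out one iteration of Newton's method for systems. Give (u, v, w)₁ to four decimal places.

(-2.4091, -0.3636, -0.6364)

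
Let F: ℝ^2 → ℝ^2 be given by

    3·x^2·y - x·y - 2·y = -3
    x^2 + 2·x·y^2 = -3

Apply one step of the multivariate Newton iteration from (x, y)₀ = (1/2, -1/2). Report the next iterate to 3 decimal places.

(-0.121, 2.069)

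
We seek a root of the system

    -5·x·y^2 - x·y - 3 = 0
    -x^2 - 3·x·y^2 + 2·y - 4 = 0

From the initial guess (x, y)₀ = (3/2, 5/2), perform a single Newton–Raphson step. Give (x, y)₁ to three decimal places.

(1.204, 1.381)

At (3/2, 5/2): F = (-53.625, -29.375).
Jacobian J = [[-5·y^2 - y, -10·x·y - x], [-2·x - 3·y^2, -6·x·y + 2]].
At the point, J = [[-33.750, -39.000], [-21.750, -20.500]] (det J = -156.375).
Solving J·Δ = −F gives Δ = (-0.296, -1.119).
Then the next iterate is (x, y)₁ = (1.204, 1.381).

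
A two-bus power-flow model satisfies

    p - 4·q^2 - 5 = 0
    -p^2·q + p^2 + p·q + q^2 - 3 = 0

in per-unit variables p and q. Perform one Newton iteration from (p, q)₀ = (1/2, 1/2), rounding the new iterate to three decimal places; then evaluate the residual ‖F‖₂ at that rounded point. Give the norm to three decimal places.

At (1/2, 1/2): F = (-5.500, -2.375).
Jacobian J = [[1, -8·q], [-2·p·q + 2·p + q, -p^2 + p + 2·q]].
At the point, J = [[1.000, -4.000], [1.000, 1.250]] (det J = 5.250).
Solving J·Δ = −F gives Δ = (3.119, -0.595).
Then the next iterate is (p, q)₁ = (3.619, -0.095).
Re-evaluating at (3.619, -0.095): F = (-1.41710, 11.00661), so ‖F‖₂ = 11.097.

11.097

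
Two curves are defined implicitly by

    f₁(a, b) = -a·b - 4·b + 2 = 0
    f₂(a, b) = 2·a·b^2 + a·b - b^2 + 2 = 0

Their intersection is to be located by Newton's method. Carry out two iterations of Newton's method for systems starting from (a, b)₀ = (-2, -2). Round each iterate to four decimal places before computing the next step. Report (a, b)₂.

At (-2, -2): F = (6.0000, -14.0000).
Jacobian J = [[-b, -a - 4], [2·b^2 + b, 4·a·b + a - 2·b]].
At the point, J = [[2.0000, -2.0000], [6.0000, 18.0000]] (det J = 48.0000).
Solving J·Δ = −F gives Δ = (-1.6667, 1.3333).
Then the next iterate is (a, b)₁ = (-3.6667, -0.6667).
Round to (-3.6667, -0.6667) and repeat: F = (2.222211, 0.740485), J = [[0.6667, -0.3333], [0.222278, 7.445056]].
Δ = (-3.3331, 0.0001), so (a, b)₂ = (-6.9998, -0.6666).

(-6.9998, -0.6666)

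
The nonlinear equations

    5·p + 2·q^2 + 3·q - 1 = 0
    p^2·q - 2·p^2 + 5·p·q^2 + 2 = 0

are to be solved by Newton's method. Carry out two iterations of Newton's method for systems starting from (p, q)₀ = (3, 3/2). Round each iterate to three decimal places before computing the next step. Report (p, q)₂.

(-1.047, 1.220)

At (3, 3/2): F = (23.000, 31.250).
Jacobian J = [[5, 4·q + 3], [2·p·q - 4·p + 5·q^2, p^2 + 10·p·q]].
At the point, J = [[5.000, 9.000], [8.250, 54.000]] (det J = 195.750).
Solving J·Δ = −F gives Δ = (-4.908, 0.171).
Then the next iterate is (p, q)₁ = (-1.908, 1.671).
Round to (-1.908, 1.671) and repeat: F = (0.05748, -25.83569), J = [[5.000, 9.684], [15.21667, -28.24222]].
Δ = (0.861, -0.451), so (p, q)₂ = (-1.047, 1.220).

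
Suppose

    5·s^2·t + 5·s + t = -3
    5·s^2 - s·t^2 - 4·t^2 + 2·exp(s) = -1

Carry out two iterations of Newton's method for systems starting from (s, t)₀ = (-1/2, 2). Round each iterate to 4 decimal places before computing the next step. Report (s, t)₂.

At (-1/2, 2): F = (5.0000, -10.536939).
Jacobian J = [[10·s·t + 5, 5·s^2 + 1], [10·s - t^2 + 2·exp(s), -2·s·t - 8·t]].
At the point, J = [[-5.0000, 2.2500], [-7.786939, -14.0000]] (det J = 87.520612).
Solving J·Δ = −F gives Δ = (0.5289, -1.0468).
Then the next iterate is (s, t)₁ = (0.0289, 0.9532).
Round to (0.0289, 0.9532) and repeat: F = (4.101681, -0.597800), J = [[5.275475, 1.004176], [1.439053, -7.680695]].
Δ = (-0.7364, -0.2158), so (s, t)₂ = (-0.7075, 0.7374).

(-0.7075, 0.7374)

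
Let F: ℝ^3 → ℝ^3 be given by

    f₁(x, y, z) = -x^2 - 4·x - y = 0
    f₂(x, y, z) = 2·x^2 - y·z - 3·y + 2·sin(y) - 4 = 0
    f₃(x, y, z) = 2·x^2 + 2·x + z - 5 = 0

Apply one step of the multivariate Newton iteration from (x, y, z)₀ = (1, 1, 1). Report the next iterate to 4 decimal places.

(0.5203, -2.1219, 3.8781)

At (1, 1, 1): F = (-6.0000, -4.317058, 0.0000).
Jacobian J = [[-2·x - 4, -1, 0], [4·x, -z + 2·cos(y) - 3, -y], [4·x + 2, 0, 1]].
At the point, J = [[-6.0000, -1.0000, 0.0000], [4.0000, -2.919395, -1.0000], [6.0000, 0.0000, 1.0000]] (det J = 27.516372).
Solving J·Δ = −F gives Δ = (-0.4797, -3.1219, 2.8781).
Then the next iterate is (x, y, z)₁ = (0.5203, -2.1219, 3.8781).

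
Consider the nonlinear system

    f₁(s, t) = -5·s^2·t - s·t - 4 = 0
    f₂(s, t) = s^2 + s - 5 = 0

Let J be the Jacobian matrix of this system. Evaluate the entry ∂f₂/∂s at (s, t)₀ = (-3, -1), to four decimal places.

∂f₂/∂s = 2·s + 1.
At (-3, -1) this is -5.0000.

-5.0000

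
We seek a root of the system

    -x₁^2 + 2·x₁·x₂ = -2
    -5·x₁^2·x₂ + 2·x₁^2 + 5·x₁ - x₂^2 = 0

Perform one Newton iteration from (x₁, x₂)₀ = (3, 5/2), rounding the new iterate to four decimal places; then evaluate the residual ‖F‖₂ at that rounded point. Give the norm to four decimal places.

At (3, 5/2): F = (8.0000, -85.7500).
Jacobian J = [[-2·x₁ + 2·x₂, 2·x₁], [-10·x₁·x₂ + 4·x₁ + 5, -5·x₁^2 - 2·x₂]].
At the point, J = [[-1.0000, 6.0000], [-58.0000, -50.0000]] (det J = 398.0000).
Solving J·Δ = −F gives Δ = (-0.2877, -1.3813).
Then the next iterate is (x₁, x₂)₁ = (2.7123, 1.1187).
Re-evaluating at (2.7123, 1.1187): F = (0.711929, -14.125829), so ‖F‖₂ = 14.1438.

14.1438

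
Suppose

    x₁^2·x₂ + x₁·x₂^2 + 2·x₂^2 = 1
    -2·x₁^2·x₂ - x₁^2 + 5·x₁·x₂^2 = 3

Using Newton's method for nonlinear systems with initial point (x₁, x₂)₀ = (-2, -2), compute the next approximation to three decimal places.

At (-2, -2): F = (-9.000, -31.000).
Jacobian J = [[2·x₁·x₂ + x₂^2, x₁^2 + 2·x₁·x₂ + 4·x₂], [-4·x₁·x₂ - 2·x₁ + 5·x₂^2, -2·x₁^2 + 10·x₁·x₂]].
At the point, J = [[12.000, 4.000], [8.000, 32.000]] (det J = 352.000).
Solving J·Δ = −F gives Δ = (0.466, 0.852).
Then the next iterate is (x₁, x₂)₁ = (-1.534, -1.148).

(-1.534, -1.148)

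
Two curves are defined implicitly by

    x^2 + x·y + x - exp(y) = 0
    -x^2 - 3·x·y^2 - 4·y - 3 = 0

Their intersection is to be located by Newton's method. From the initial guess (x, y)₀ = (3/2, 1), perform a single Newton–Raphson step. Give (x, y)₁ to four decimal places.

At (3/2, 1): F = (2.531718, -13.7500).
Jacobian J = [[2·x + y + 1, x - exp(y)], [-2·x - 3·y^2, -6·x·y - 4]].
At the point, J = [[5.0000, -1.218282], [-6.0000, -13.0000]] (det J = -72.309691).
Solving J·Δ = −F gives Δ = (-0.6868, -0.7407).
Then the next iterate is (x, y)₁ = (0.8132, 0.2593).

(0.8132, 0.2593)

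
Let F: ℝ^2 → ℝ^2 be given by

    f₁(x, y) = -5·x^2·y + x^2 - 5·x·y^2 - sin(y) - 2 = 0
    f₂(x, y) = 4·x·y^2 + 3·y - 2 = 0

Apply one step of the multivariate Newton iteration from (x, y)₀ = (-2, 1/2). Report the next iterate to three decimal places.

At (-2, 1/2): F = (-5.97943, -2.500).
Jacobian J = [[-10·x·y + 2·x - 5·y^2, -5·x^2 - 10·x·y - cos(y)], [4·y^2, 8·x·y + 3]].
At the point, J = [[4.750, -10.87758], [1.000, -5.000]] (det J = -12.87242).
Solving J·Δ = −F gives Δ = (0.210, -0.458).
Then the next iterate is (x, y)₁ = (-1.790, 0.042).

(-1.790, 0.042)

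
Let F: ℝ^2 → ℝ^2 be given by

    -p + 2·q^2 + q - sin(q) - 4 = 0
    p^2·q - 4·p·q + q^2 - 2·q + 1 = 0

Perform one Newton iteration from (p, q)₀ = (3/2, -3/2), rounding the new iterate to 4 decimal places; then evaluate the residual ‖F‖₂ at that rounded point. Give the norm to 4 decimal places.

15.3680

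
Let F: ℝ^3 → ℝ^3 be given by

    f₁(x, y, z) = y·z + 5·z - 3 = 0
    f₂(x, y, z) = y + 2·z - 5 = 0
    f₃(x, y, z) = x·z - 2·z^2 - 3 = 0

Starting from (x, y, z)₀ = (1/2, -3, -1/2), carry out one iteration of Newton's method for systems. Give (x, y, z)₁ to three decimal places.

(7.167, 0.333, 2.333)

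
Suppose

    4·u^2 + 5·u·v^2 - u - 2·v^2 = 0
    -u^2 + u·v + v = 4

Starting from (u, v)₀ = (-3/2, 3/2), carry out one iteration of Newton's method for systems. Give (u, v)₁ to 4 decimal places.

(0.0029, 1.0261)

At (-3/2, 3/2): F = (-10.8750, -7.0000).
Jacobian J = [[8·u + 5·v^2 - 1, 10·u·v - 4·v], [-2·u + v, u + 1]].
At the point, J = [[-1.7500, -28.5000], [4.5000, -0.5000]] (det J = 129.1250).
Solving J·Δ = −F gives Δ = (1.5029, -0.4739).
Then the next iterate is (u, v)₁ = (0.0029, 1.0261).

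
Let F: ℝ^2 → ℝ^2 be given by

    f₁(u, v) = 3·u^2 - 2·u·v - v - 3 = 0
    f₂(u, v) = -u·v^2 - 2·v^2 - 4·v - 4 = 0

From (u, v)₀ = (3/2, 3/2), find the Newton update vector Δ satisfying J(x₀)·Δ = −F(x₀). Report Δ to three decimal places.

(-0.405, -1.170)

At (3/2, 3/2): F = (-2.250, -17.875).
Jacobian J = [[6·u - 2·v, -2·u - 1], [-v^2, -2·u·v - 4·v - 4]].
At the point, J = [[6.000, -4.000], [-2.250, -14.500]] (det J = -96.000).
Solving J·Δ = −F gives Δ = (-0.405, -1.170).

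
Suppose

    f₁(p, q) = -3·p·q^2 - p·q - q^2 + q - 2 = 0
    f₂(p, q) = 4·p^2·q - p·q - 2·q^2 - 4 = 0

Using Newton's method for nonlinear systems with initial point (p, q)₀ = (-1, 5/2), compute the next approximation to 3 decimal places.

(-0.922, 1.347)

At (-1, 5/2): F = (15.500, -4.000).
Jacobian J = [[-3·q^2 - q, -6·p·q - p - 2·q + 1], [8·p·q - q, 4·p^2 - p - 4·q]].
At the point, J = [[-21.250, 12.000], [-22.500, -5.000]] (det J = 376.250).
Solving J·Δ = −F gives Δ = (0.078, -1.153).
Then the next iterate is (p, q)₁ = (-0.922, 1.347).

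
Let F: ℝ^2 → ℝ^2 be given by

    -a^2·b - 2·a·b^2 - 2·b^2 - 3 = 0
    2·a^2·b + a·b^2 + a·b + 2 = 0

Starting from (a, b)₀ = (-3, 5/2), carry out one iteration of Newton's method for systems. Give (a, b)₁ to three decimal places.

(-2.024, 2.324)

At (-3, 5/2): F = (-0.500, 20.750).
Jacobian J = [[-2·a·b - 2·b^2, -a^2 - 4·a·b - 4·b], [4·a·b + b^2 + b, 2·a^2 + 2·a·b + a]].
At the point, J = [[2.500, 11.000], [-21.250, 0.000]] (det J = 233.750).
Solving J·Δ = −F gives Δ = (0.976, -0.176).
Then the next iterate is (a, b)₁ = (-2.024, 2.324).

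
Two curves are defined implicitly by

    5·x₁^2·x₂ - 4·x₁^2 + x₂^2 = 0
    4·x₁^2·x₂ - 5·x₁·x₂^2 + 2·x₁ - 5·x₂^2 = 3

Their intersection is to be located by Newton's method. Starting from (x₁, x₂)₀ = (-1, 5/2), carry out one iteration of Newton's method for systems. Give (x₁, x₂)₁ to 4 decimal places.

At (-1, 5/2): F = (14.7500, 5.0000).
Jacobian J = [[10·x₁·x₂ - 8·x₁, 5·x₁^2 + 2·x₂], [8·x₁·x₂ - 5·x₂^2 + 2, 4·x₁^2 - 10·x₁·x₂ - 10·x₂]].
At the point, J = [[-17.0000, 10.0000], [-49.2500, 4.0000]] (det J = 424.5000).
Solving J·Δ = −F gives Δ = (-0.0212, -1.5110).
Then the next iterate is (x₁, x₂)₁ = (-1.0212, 0.9890).

(-1.0212, 0.9890)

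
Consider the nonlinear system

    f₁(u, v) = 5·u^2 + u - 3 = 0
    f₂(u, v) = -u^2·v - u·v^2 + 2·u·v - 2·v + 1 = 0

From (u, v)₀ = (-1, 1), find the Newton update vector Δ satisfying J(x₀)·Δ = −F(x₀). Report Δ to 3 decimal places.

At (-1, 1): F = (1.000, -3.000).
Jacobian J = [[10·u + 1, 0], [-2·u·v - v^2 + 2·v, -u^2 - 2·u·v + 2·u - 2]].
At the point, J = [[-9.000, 0.000], [3.000, -3.000]] (det J = 27.000).
Solving J·Δ = −F gives Δ = (0.111, -0.889).

(0.111, -0.889)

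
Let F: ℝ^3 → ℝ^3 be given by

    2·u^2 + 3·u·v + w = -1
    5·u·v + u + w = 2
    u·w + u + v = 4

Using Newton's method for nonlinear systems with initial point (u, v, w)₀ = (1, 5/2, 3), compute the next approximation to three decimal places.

(-0.818, 3.818, 6.455)

At (1, 5/2, 3): F = (13.500, 14.500, 2.500).
Jacobian J = [[4·u + 3·v, 3·u, 1], [5·v + 1, 5·u, 1], [w + 1, 1, u]].
At the point, J = [[11.500, 3.000, 1.000], [13.500, 5.000, 1.000], [4.000, 1.000, 1.000]] (det J = 11.000).
Solving J·Δ = −F gives Δ = (-1.818, 1.318, 3.455).
Then the next iterate is (u, v, w)₁ = (-0.818, 3.818, 6.455).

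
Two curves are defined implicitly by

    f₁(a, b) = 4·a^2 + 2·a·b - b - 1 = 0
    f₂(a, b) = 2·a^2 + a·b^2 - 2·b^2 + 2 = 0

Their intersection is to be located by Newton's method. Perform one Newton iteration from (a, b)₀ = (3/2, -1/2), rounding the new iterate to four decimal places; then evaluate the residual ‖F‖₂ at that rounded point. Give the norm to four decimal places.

17.6396

At (3/2, -1/2): F = (7.0000, 6.3750).
Jacobian J = [[8·a + 2·b, 2·a - 1], [4·a + b^2, 2·a·b - 4·b]].
At the point, J = [[11.0000, 2.0000], [6.2500, 0.5000]] (det J = -7.0000).
Solving J·Δ = −F gives Δ = (-1.3214, 3.7679).
Then the next iterate is (a, b)₁ = (0.1786, 3.2679).
Re-evaluating at (0.1786, 3.2679): F = (-2.973014, -17.387245), so ‖F‖₂ = 17.6396.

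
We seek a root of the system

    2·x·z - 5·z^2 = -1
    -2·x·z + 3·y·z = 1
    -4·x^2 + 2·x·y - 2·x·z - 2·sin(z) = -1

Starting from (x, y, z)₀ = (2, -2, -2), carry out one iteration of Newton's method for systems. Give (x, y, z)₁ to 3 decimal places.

At (2, -2, -2): F = (-27.000, 19.000, -13.18141).
Jacobian J = [[2·z, 0, 2·x - 10·z], [-2·z, 3·z, -2·x + 3·y], [-8·x + 2·y - 2·z, 2·x, -2·x - 2·cos(z)]].
At the point, J = [[-4.000, 0.000, 24.000], [4.000, -6.000, -10.000], [-16.000, 4.000, -3.16771]] (det J = -2156.02495).
Solving J·Δ = −F gives Δ = (-0.773, 0.991, 0.996).
Then the next iterate is (x, y, z)₁ = (1.227, -1.009, -1.004).

(1.227, -1.009, -1.004)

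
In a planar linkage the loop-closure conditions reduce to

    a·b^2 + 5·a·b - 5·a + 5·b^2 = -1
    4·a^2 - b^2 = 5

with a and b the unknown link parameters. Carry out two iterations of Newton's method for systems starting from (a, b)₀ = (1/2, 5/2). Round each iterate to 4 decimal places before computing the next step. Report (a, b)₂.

At (1/2, 5/2): F = (39.1250, -10.2500).
Jacobian J = [[b^2 + 5·b - 5, 2·a·b + 5·a + 10·b], [8·a, -2·b]].
At the point, J = [[13.7500, 30.0000], [4.0000, -5.0000]] (det J = -188.7500).
Solving J·Δ = −F gives Δ = (0.5927, -1.5758).
Then the next iterate is (a, b)₁ = (1.0927, 0.9242).
Round to (1.0927, 0.9242) and repeat: F = (5.789920, -1.078172), J = [[0.475146, 16.725247], [8.7416, -1.8484]].
Δ = (0.0498, -0.3476), so (a, b)₂ = (1.1425, 0.5766).

(1.1425, 0.5766)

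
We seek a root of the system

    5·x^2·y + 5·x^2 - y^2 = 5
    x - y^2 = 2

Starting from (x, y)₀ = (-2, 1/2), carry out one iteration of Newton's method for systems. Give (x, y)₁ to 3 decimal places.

(-7.091, -8.841)

At (-2, 1/2): F = (24.750, -4.250).
Jacobian J = [[10·x·y + 10·x, 5·x^2 - 2·y], [1, -2·y]].
At the point, J = [[-30.000, 19.000], [1.000, -1.000]] (det J = 11.000).
Solving J·Δ = −F gives Δ = (-5.091, -9.341).
Then the next iterate is (x, y)₁ = (-7.091, -8.841).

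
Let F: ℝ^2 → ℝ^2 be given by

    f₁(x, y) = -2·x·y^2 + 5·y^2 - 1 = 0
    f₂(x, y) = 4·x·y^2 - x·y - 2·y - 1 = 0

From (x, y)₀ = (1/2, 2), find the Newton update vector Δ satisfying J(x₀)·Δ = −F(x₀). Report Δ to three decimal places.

At (1/2, 2): F = (15.000, 2.000).
Jacobian J = [[-2·y^2, -4·x·y + 10·y], [4·y^2 - y, 8·x·y - x - 2]].
At the point, J = [[-8.000, 16.000], [14.000, 5.500]] (det J = -268.000).
Solving J·Δ = −F gives Δ = (0.188, -0.843).

(0.188, -0.843)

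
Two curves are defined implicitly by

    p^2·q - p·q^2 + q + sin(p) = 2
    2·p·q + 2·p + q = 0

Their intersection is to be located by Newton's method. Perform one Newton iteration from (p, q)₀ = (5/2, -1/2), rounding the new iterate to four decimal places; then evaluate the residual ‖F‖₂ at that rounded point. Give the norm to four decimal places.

2.4146

At (5/2, -1/2): F = (-5.651528, 2.0000).
Jacobian J = [[2·p·q - q^2 + cos(p), p^2 - 2·p·q + 1], [2·q + 2, 2·p + 1]].
At the point, J = [[-3.551144, 9.7500], [1.0000, 6.0000]] (det J = -31.056862).
Solving J·Δ = −F gives Δ = (-1.7197, -0.0467).
Then the next iterate is (p, q)₁ = (0.7803, -0.5467).
Re-evaluating at (0.7803, -0.5467): F = (-2.409292, 0.160720), so ‖F‖₂ = 2.4146.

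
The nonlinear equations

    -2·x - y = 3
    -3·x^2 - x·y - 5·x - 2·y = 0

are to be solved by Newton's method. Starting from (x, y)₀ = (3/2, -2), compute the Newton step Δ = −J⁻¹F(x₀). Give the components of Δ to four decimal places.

(1.3500, -6.7000)

At (3/2, -2): F = (-4.0000, -7.2500).
Jacobian J = [[-2, -1], [-6·x - y - 5, -x - 2]].
At the point, J = [[-2.0000, -1.0000], [-12.0000, -3.5000]] (det J = -5.0000).
Solving J·Δ = −F gives Δ = (1.3500, -6.7000).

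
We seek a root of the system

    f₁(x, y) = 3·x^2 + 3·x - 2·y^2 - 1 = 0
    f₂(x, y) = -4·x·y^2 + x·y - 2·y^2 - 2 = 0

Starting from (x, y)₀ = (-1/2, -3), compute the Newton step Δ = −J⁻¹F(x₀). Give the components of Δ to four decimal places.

(-0.0339, 1.6458)

At (-1/2, -3): F = (-19.7500, -0.5000).
Jacobian J = [[6·x + 3, -4·y], [-4·y^2 + y, -8·x·y + x - 4·y]].
At the point, J = [[0.0000, 12.0000], [-39.0000, -0.5000]] (det J = 468.0000).
Solving J·Δ = −F gives Δ = (-0.0339, 1.6458).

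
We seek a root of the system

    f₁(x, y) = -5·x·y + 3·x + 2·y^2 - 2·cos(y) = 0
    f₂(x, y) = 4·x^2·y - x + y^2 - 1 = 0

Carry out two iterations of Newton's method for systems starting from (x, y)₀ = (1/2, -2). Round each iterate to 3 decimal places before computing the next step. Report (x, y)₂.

(0.001, -0.875)

At (1/2, -2): F = (15.33229, 0.500).
Jacobian J = [[-5·y + 3, -5·x + 4·y + 2·sin(y)], [8·x·y - 1, 4·x^2 + 2·y]].
At the point, J = [[13.000, -12.31859], [-9.000, -3.000]] (det J = -149.86735).
Solving J·Δ = −F gives Δ = (-0.266, 0.964).
Then the next iterate is (x, y)₁ = (0.234, -1.036).
Round to (0.234, -1.036) and repeat: F = (3.04138, -0.38761), J = [[8.180, -7.03474], [-2.93939, -1.85298]].
Δ = (-0.233, 0.161), so (x, y)₂ = (0.001, -0.875).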